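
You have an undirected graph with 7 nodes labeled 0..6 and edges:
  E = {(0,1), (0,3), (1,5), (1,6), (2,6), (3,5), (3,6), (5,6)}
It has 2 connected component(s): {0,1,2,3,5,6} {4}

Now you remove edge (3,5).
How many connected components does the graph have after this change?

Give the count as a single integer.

Initial component count: 2
Remove (3,5): not a bridge. Count unchanged: 2.
  After removal, components: {0,1,2,3,5,6} {4}
New component count: 2

Answer: 2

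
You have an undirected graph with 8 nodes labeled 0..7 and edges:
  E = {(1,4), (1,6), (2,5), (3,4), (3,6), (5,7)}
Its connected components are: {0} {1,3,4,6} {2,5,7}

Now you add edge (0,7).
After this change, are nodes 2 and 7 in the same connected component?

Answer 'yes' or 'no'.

Initial components: {0} {1,3,4,6} {2,5,7}
Adding edge (0,7): merges {0} and {2,5,7}.
New components: {0,2,5,7} {1,3,4,6}
Are 2 and 7 in the same component? yes

Answer: yes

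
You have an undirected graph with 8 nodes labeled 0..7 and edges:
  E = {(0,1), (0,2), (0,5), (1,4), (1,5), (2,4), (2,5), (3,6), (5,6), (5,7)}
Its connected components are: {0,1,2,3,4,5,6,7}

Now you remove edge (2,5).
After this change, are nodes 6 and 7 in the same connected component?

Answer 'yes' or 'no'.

Initial components: {0,1,2,3,4,5,6,7}
Removing edge (2,5): not a bridge — component count unchanged at 1.
New components: {0,1,2,3,4,5,6,7}
Are 6 and 7 in the same component? yes

Answer: yes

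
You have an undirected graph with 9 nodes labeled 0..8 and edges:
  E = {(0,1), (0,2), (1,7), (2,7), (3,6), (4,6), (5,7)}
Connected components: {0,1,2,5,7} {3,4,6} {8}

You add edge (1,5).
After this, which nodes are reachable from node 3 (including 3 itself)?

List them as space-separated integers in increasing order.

Answer: 3 4 6

Derivation:
Before: nodes reachable from 3: {3,4,6}
Adding (1,5): both endpoints already in same component. Reachability from 3 unchanged.
After: nodes reachable from 3: {3,4,6}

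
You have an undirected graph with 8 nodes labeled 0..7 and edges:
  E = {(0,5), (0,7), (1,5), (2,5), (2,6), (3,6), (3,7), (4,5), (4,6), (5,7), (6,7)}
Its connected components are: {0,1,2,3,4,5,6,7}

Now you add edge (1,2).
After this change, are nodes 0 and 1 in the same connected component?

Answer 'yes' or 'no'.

Answer: yes

Derivation:
Initial components: {0,1,2,3,4,5,6,7}
Adding edge (1,2): both already in same component {0,1,2,3,4,5,6,7}. No change.
New components: {0,1,2,3,4,5,6,7}
Are 0 and 1 in the same component? yes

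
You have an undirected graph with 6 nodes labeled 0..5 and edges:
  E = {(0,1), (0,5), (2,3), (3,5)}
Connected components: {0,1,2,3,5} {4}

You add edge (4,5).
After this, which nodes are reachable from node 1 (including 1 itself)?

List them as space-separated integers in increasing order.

Answer: 0 1 2 3 4 5

Derivation:
Before: nodes reachable from 1: {0,1,2,3,5}
Adding (4,5): merges 1's component with another. Reachability grows.
After: nodes reachable from 1: {0,1,2,3,4,5}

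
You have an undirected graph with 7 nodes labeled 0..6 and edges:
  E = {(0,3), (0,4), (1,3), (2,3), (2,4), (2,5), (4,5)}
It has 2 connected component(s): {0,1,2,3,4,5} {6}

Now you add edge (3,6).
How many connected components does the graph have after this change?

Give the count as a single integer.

Answer: 1

Derivation:
Initial component count: 2
Add (3,6): merges two components. Count decreases: 2 -> 1.
New component count: 1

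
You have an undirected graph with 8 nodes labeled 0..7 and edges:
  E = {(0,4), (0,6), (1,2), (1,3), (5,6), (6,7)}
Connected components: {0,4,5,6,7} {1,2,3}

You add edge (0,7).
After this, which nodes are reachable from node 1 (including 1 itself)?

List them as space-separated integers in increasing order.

Answer: 1 2 3

Derivation:
Before: nodes reachable from 1: {1,2,3}
Adding (0,7): both endpoints already in same component. Reachability from 1 unchanged.
After: nodes reachable from 1: {1,2,3}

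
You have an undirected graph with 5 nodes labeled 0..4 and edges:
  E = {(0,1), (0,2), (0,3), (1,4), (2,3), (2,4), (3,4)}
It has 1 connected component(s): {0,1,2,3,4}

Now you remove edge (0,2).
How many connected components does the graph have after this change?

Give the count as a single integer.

Initial component count: 1
Remove (0,2): not a bridge. Count unchanged: 1.
  After removal, components: {0,1,2,3,4}
New component count: 1

Answer: 1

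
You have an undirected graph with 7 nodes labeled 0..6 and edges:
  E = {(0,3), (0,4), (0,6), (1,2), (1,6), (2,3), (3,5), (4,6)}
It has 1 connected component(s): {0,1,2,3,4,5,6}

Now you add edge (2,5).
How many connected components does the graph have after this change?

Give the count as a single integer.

Initial component count: 1
Add (2,5): endpoints already in same component. Count unchanged: 1.
New component count: 1

Answer: 1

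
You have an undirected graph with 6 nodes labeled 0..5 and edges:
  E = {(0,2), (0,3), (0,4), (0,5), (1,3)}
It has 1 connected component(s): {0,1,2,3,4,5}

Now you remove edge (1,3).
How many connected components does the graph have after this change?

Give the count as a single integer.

Initial component count: 1
Remove (1,3): it was a bridge. Count increases: 1 -> 2.
  After removal, components: {0,2,3,4,5} {1}
New component count: 2

Answer: 2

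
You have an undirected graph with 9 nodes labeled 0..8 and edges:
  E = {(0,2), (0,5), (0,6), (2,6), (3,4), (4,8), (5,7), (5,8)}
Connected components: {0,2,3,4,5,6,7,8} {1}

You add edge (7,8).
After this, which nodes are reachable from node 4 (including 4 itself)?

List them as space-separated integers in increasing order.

Answer: 0 2 3 4 5 6 7 8

Derivation:
Before: nodes reachable from 4: {0,2,3,4,5,6,7,8}
Adding (7,8): both endpoints already in same component. Reachability from 4 unchanged.
After: nodes reachable from 4: {0,2,3,4,5,6,7,8}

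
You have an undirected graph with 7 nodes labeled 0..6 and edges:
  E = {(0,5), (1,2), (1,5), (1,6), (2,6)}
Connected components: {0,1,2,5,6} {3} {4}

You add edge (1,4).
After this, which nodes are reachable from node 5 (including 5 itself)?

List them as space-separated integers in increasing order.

Before: nodes reachable from 5: {0,1,2,5,6}
Adding (1,4): merges 5's component with another. Reachability grows.
After: nodes reachable from 5: {0,1,2,4,5,6}

Answer: 0 1 2 4 5 6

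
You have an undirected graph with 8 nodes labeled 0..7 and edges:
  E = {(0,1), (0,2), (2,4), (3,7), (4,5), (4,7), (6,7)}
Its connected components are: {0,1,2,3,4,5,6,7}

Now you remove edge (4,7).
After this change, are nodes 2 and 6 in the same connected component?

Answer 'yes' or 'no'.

Initial components: {0,1,2,3,4,5,6,7}
Removing edge (4,7): it was a bridge — component count 1 -> 2.
New components: {0,1,2,4,5} {3,6,7}
Are 2 and 6 in the same component? no

Answer: no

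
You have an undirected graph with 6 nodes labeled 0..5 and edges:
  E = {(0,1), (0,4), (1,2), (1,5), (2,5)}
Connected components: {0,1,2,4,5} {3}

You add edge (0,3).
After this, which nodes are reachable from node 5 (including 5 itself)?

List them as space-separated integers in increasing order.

Before: nodes reachable from 5: {0,1,2,4,5}
Adding (0,3): merges 5's component with another. Reachability grows.
After: nodes reachable from 5: {0,1,2,3,4,5}

Answer: 0 1 2 3 4 5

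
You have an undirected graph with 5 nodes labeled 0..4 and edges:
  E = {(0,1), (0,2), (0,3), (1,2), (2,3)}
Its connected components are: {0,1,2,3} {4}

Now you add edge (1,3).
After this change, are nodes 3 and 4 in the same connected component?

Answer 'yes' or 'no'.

Initial components: {0,1,2,3} {4}
Adding edge (1,3): both already in same component {0,1,2,3}. No change.
New components: {0,1,2,3} {4}
Are 3 and 4 in the same component? no

Answer: no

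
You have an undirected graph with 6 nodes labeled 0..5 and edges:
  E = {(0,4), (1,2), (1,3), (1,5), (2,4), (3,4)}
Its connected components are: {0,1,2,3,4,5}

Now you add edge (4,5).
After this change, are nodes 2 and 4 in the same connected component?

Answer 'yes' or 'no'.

Answer: yes

Derivation:
Initial components: {0,1,2,3,4,5}
Adding edge (4,5): both already in same component {0,1,2,3,4,5}. No change.
New components: {0,1,2,3,4,5}
Are 2 and 4 in the same component? yes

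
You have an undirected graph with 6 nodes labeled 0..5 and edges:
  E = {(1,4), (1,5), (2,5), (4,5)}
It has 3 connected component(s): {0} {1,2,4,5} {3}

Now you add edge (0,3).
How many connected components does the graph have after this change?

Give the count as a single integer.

Initial component count: 3
Add (0,3): merges two components. Count decreases: 3 -> 2.
New component count: 2

Answer: 2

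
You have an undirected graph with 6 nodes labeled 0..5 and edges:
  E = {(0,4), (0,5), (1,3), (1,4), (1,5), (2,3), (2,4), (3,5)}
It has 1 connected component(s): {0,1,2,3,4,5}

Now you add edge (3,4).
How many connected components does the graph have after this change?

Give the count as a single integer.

Initial component count: 1
Add (3,4): endpoints already in same component. Count unchanged: 1.
New component count: 1

Answer: 1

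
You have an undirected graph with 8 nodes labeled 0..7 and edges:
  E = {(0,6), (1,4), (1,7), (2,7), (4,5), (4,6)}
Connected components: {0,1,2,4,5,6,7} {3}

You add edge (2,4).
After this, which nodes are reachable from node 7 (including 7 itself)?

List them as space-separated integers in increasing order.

Before: nodes reachable from 7: {0,1,2,4,5,6,7}
Adding (2,4): both endpoints already in same component. Reachability from 7 unchanged.
After: nodes reachable from 7: {0,1,2,4,5,6,7}

Answer: 0 1 2 4 5 6 7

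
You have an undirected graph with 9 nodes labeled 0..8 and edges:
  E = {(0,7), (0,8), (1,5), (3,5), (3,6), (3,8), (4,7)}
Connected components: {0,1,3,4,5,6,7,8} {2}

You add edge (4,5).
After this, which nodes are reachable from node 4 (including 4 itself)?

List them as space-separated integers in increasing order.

Before: nodes reachable from 4: {0,1,3,4,5,6,7,8}
Adding (4,5): both endpoints already in same component. Reachability from 4 unchanged.
After: nodes reachable from 4: {0,1,3,4,5,6,7,8}

Answer: 0 1 3 4 5 6 7 8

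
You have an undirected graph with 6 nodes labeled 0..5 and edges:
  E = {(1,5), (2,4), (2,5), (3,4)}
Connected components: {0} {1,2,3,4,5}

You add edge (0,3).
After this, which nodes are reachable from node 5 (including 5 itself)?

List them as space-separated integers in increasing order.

Before: nodes reachable from 5: {1,2,3,4,5}
Adding (0,3): merges 5's component with another. Reachability grows.
After: nodes reachable from 5: {0,1,2,3,4,5}

Answer: 0 1 2 3 4 5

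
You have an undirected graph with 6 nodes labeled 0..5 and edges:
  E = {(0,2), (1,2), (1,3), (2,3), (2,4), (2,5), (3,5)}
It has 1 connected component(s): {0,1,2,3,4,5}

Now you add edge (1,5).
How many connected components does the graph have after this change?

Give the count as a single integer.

Initial component count: 1
Add (1,5): endpoints already in same component. Count unchanged: 1.
New component count: 1

Answer: 1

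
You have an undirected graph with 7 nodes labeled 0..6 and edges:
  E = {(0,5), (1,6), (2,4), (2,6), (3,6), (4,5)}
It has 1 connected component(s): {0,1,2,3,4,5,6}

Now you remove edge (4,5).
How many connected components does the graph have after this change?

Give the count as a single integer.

Initial component count: 1
Remove (4,5): it was a bridge. Count increases: 1 -> 2.
  After removal, components: {0,5} {1,2,3,4,6}
New component count: 2

Answer: 2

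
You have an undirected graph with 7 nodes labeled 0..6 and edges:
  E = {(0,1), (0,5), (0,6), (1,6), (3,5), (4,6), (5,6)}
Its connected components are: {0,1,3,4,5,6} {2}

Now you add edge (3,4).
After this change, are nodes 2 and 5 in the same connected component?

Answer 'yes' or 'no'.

Initial components: {0,1,3,4,5,6} {2}
Adding edge (3,4): both already in same component {0,1,3,4,5,6}. No change.
New components: {0,1,3,4,5,6} {2}
Are 2 and 5 in the same component? no

Answer: no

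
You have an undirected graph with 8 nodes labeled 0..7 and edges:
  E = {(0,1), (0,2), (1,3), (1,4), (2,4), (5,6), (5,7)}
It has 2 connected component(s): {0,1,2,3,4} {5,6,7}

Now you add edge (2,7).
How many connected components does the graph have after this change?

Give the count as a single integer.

Initial component count: 2
Add (2,7): merges two components. Count decreases: 2 -> 1.
New component count: 1

Answer: 1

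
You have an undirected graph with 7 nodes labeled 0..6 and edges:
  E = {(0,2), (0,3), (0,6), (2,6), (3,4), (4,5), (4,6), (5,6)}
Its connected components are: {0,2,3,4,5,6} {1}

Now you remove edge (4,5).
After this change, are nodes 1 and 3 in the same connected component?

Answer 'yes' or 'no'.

Answer: no

Derivation:
Initial components: {0,2,3,4,5,6} {1}
Removing edge (4,5): not a bridge — component count unchanged at 2.
New components: {0,2,3,4,5,6} {1}
Are 1 and 3 in the same component? no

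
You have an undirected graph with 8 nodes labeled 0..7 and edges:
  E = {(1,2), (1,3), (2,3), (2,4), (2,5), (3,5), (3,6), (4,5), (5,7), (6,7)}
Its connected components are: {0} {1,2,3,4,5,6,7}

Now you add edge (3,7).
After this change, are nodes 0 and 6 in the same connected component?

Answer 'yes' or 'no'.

Initial components: {0} {1,2,3,4,5,6,7}
Adding edge (3,7): both already in same component {1,2,3,4,5,6,7}. No change.
New components: {0} {1,2,3,4,5,6,7}
Are 0 and 6 in the same component? no

Answer: no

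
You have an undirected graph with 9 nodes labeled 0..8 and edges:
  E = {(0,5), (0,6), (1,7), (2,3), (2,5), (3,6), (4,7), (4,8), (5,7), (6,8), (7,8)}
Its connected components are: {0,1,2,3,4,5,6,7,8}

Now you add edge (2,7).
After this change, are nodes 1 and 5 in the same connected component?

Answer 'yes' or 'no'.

Initial components: {0,1,2,3,4,5,6,7,8}
Adding edge (2,7): both already in same component {0,1,2,3,4,5,6,7,8}. No change.
New components: {0,1,2,3,4,5,6,7,8}
Are 1 and 5 in the same component? yes

Answer: yes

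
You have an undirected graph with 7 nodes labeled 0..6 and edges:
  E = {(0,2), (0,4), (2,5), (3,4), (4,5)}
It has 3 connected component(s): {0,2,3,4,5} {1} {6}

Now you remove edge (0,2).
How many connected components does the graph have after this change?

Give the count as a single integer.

Answer: 3

Derivation:
Initial component count: 3
Remove (0,2): not a bridge. Count unchanged: 3.
  After removal, components: {0,2,3,4,5} {1} {6}
New component count: 3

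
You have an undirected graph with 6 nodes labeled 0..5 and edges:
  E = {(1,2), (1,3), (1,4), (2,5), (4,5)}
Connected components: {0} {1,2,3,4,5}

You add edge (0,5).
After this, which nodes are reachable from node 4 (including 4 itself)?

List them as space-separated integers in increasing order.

Answer: 0 1 2 3 4 5

Derivation:
Before: nodes reachable from 4: {1,2,3,4,5}
Adding (0,5): merges 4's component with another. Reachability grows.
After: nodes reachable from 4: {0,1,2,3,4,5}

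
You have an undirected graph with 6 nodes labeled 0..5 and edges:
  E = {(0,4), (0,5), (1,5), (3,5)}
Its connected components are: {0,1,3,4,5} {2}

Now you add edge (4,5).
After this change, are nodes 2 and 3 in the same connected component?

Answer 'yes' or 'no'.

Answer: no

Derivation:
Initial components: {0,1,3,4,5} {2}
Adding edge (4,5): both already in same component {0,1,3,4,5}. No change.
New components: {0,1,3,4,5} {2}
Are 2 and 3 in the same component? no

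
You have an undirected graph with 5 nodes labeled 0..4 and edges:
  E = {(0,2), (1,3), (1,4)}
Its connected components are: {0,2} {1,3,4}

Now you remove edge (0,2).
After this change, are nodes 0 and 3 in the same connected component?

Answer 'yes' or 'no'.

Initial components: {0,2} {1,3,4}
Removing edge (0,2): it was a bridge — component count 2 -> 3.
New components: {0} {1,3,4} {2}
Are 0 and 3 in the same component? no

Answer: no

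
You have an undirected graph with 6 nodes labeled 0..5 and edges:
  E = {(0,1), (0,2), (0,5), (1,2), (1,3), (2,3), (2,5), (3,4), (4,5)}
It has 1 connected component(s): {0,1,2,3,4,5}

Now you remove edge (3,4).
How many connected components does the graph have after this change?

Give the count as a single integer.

Answer: 1

Derivation:
Initial component count: 1
Remove (3,4): not a bridge. Count unchanged: 1.
  After removal, components: {0,1,2,3,4,5}
New component count: 1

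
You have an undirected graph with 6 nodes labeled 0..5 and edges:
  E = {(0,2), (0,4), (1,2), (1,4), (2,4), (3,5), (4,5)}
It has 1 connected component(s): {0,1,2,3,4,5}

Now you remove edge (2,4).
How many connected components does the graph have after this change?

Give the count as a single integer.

Answer: 1

Derivation:
Initial component count: 1
Remove (2,4): not a bridge. Count unchanged: 1.
  After removal, components: {0,1,2,3,4,5}
New component count: 1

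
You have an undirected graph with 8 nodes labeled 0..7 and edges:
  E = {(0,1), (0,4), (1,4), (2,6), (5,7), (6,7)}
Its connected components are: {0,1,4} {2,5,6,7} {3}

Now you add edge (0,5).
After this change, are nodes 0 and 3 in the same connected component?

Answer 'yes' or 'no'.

Answer: no

Derivation:
Initial components: {0,1,4} {2,5,6,7} {3}
Adding edge (0,5): merges {0,1,4} and {2,5,6,7}.
New components: {0,1,2,4,5,6,7} {3}
Are 0 and 3 in the same component? no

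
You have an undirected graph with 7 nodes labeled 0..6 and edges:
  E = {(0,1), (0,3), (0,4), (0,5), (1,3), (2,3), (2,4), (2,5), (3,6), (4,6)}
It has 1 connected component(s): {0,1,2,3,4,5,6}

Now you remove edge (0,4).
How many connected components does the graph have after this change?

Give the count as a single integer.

Initial component count: 1
Remove (0,4): not a bridge. Count unchanged: 1.
  After removal, components: {0,1,2,3,4,5,6}
New component count: 1

Answer: 1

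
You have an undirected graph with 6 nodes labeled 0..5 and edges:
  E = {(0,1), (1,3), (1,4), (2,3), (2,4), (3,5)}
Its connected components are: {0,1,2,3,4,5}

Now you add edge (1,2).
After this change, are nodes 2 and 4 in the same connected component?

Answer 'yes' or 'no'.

Answer: yes

Derivation:
Initial components: {0,1,2,3,4,5}
Adding edge (1,2): both already in same component {0,1,2,3,4,5}. No change.
New components: {0,1,2,3,4,5}
Are 2 and 4 in the same component? yes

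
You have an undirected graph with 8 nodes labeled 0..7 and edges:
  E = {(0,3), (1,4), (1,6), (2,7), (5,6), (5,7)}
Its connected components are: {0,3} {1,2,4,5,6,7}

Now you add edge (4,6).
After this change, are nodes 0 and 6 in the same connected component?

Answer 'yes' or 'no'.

Initial components: {0,3} {1,2,4,5,6,7}
Adding edge (4,6): both already in same component {1,2,4,5,6,7}. No change.
New components: {0,3} {1,2,4,5,6,7}
Are 0 and 6 in the same component? no

Answer: no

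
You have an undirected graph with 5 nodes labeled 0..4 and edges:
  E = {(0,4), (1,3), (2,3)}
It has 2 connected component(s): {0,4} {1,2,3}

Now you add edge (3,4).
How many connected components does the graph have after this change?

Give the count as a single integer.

Answer: 1

Derivation:
Initial component count: 2
Add (3,4): merges two components. Count decreases: 2 -> 1.
New component count: 1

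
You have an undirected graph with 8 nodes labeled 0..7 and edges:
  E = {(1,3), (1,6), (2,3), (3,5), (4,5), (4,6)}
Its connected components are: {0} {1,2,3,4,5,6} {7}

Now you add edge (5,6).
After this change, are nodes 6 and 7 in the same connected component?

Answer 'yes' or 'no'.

Initial components: {0} {1,2,3,4,5,6} {7}
Adding edge (5,6): both already in same component {1,2,3,4,5,6}. No change.
New components: {0} {1,2,3,4,5,6} {7}
Are 6 and 7 in the same component? no

Answer: no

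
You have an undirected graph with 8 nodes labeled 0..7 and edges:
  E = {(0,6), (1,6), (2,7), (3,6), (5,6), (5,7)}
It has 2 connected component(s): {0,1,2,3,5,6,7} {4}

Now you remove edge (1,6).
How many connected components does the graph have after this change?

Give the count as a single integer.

Initial component count: 2
Remove (1,6): it was a bridge. Count increases: 2 -> 3.
  After removal, components: {0,2,3,5,6,7} {1} {4}
New component count: 3

Answer: 3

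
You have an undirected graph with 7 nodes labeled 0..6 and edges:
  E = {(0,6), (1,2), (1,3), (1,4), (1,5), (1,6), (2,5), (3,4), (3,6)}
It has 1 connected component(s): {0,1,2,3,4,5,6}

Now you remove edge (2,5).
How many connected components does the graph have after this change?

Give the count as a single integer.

Initial component count: 1
Remove (2,5): not a bridge. Count unchanged: 1.
  After removal, components: {0,1,2,3,4,5,6}
New component count: 1

Answer: 1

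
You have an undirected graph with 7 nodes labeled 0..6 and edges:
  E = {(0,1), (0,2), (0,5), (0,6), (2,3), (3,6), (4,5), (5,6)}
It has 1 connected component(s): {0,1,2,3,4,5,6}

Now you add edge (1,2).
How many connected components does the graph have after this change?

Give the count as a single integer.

Initial component count: 1
Add (1,2): endpoints already in same component. Count unchanged: 1.
New component count: 1

Answer: 1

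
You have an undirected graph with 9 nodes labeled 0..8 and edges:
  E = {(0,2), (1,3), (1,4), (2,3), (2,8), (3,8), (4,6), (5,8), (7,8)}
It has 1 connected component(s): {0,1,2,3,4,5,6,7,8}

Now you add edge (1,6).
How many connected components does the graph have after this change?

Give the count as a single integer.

Initial component count: 1
Add (1,6): endpoints already in same component. Count unchanged: 1.
New component count: 1

Answer: 1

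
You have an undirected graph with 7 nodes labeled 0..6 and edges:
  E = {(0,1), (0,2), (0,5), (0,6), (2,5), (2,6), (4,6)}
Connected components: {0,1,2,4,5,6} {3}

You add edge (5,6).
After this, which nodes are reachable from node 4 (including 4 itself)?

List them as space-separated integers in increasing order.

Before: nodes reachable from 4: {0,1,2,4,5,6}
Adding (5,6): both endpoints already in same component. Reachability from 4 unchanged.
After: nodes reachable from 4: {0,1,2,4,5,6}

Answer: 0 1 2 4 5 6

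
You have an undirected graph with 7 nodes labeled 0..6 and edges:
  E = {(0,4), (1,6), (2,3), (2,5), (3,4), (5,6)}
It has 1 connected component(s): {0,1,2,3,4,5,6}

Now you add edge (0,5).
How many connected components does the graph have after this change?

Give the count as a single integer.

Answer: 1

Derivation:
Initial component count: 1
Add (0,5): endpoints already in same component. Count unchanged: 1.
New component count: 1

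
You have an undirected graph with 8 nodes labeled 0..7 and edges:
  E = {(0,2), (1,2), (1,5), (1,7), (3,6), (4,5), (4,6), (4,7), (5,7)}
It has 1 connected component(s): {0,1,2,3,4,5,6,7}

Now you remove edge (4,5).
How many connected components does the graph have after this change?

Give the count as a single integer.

Initial component count: 1
Remove (4,5): not a bridge. Count unchanged: 1.
  After removal, components: {0,1,2,3,4,5,6,7}
New component count: 1

Answer: 1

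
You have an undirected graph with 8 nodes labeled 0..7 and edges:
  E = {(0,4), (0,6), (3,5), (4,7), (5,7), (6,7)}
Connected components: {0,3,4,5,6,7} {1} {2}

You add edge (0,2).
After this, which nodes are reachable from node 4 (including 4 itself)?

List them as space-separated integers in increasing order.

Before: nodes reachable from 4: {0,3,4,5,6,7}
Adding (0,2): merges 4's component with another. Reachability grows.
After: nodes reachable from 4: {0,2,3,4,5,6,7}

Answer: 0 2 3 4 5 6 7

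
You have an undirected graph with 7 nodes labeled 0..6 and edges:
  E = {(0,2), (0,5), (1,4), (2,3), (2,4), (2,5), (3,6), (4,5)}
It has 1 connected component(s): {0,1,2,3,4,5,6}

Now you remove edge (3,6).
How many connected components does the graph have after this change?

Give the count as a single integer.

Initial component count: 1
Remove (3,6): it was a bridge. Count increases: 1 -> 2.
  After removal, components: {0,1,2,3,4,5} {6}
New component count: 2

Answer: 2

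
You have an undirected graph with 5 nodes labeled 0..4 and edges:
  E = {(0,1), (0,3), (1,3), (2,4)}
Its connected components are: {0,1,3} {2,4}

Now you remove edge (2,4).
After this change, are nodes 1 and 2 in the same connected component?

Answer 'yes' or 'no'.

Initial components: {0,1,3} {2,4}
Removing edge (2,4): it was a bridge — component count 2 -> 3.
New components: {0,1,3} {2} {4}
Are 1 and 2 in the same component? no

Answer: no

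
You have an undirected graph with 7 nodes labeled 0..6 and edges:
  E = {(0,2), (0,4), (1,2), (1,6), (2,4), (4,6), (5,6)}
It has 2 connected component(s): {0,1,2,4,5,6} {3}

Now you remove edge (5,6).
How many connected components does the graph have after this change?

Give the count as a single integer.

Initial component count: 2
Remove (5,6): it was a bridge. Count increases: 2 -> 3.
  After removal, components: {0,1,2,4,6} {3} {5}
New component count: 3

Answer: 3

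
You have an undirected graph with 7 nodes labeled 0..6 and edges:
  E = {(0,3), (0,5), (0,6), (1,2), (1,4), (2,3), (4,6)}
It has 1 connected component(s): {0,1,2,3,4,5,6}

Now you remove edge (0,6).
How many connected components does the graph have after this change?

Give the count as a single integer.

Answer: 1

Derivation:
Initial component count: 1
Remove (0,6): not a bridge. Count unchanged: 1.
  After removal, components: {0,1,2,3,4,5,6}
New component count: 1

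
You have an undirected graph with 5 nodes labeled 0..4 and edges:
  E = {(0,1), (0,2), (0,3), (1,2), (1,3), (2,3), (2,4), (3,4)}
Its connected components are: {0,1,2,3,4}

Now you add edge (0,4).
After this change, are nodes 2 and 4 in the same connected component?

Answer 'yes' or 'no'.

Answer: yes

Derivation:
Initial components: {0,1,2,3,4}
Adding edge (0,4): both already in same component {0,1,2,3,4}. No change.
New components: {0,1,2,3,4}
Are 2 and 4 in the same component? yes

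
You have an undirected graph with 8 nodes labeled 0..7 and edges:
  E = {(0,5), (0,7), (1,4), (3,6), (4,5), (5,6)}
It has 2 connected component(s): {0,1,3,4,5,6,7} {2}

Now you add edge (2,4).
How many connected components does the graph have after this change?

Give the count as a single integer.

Answer: 1

Derivation:
Initial component count: 2
Add (2,4): merges two components. Count decreases: 2 -> 1.
New component count: 1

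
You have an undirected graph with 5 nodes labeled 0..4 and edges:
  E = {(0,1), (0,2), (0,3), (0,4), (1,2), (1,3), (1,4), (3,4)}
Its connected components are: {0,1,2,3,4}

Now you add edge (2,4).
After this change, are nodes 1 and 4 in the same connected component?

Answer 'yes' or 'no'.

Initial components: {0,1,2,3,4}
Adding edge (2,4): both already in same component {0,1,2,3,4}. No change.
New components: {0,1,2,3,4}
Are 1 and 4 in the same component? yes

Answer: yes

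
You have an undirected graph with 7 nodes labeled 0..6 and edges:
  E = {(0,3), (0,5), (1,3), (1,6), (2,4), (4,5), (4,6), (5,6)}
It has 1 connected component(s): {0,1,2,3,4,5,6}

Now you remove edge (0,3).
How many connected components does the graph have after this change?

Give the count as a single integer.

Initial component count: 1
Remove (0,3): not a bridge. Count unchanged: 1.
  After removal, components: {0,1,2,3,4,5,6}
New component count: 1

Answer: 1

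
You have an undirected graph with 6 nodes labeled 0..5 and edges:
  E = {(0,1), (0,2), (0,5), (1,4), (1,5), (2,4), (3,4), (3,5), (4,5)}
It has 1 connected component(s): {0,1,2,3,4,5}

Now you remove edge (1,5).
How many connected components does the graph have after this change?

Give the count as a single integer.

Answer: 1

Derivation:
Initial component count: 1
Remove (1,5): not a bridge. Count unchanged: 1.
  After removal, components: {0,1,2,3,4,5}
New component count: 1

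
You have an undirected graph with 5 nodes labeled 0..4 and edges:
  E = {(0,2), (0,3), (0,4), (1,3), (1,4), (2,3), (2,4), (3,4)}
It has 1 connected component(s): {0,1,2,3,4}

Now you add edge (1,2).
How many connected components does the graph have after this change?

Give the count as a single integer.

Initial component count: 1
Add (1,2): endpoints already in same component. Count unchanged: 1.
New component count: 1

Answer: 1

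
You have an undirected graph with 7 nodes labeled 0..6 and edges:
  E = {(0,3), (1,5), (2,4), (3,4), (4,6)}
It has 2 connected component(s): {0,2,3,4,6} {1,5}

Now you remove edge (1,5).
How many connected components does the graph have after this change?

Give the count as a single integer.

Answer: 3

Derivation:
Initial component count: 2
Remove (1,5): it was a bridge. Count increases: 2 -> 3.
  After removal, components: {0,2,3,4,6} {1} {5}
New component count: 3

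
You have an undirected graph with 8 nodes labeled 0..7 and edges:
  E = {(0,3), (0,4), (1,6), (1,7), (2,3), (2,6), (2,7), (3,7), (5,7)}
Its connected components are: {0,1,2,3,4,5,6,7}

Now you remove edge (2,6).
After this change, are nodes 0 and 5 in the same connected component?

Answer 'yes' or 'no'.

Initial components: {0,1,2,3,4,5,6,7}
Removing edge (2,6): not a bridge — component count unchanged at 1.
New components: {0,1,2,3,4,5,6,7}
Are 0 and 5 in the same component? yes

Answer: yes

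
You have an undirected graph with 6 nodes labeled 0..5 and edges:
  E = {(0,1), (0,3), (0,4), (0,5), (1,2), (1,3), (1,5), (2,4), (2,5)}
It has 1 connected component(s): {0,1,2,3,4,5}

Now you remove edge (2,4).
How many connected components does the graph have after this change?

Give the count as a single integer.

Answer: 1

Derivation:
Initial component count: 1
Remove (2,4): not a bridge. Count unchanged: 1.
  After removal, components: {0,1,2,3,4,5}
New component count: 1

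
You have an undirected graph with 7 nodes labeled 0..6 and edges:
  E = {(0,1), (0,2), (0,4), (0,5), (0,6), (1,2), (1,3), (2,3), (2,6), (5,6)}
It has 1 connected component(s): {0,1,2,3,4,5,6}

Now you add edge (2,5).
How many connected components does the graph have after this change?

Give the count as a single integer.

Answer: 1

Derivation:
Initial component count: 1
Add (2,5): endpoints already in same component. Count unchanged: 1.
New component count: 1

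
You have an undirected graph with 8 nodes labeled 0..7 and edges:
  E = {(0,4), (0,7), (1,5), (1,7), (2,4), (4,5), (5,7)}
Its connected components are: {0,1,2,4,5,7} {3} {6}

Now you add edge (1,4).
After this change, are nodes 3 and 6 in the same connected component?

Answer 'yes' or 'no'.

Answer: no

Derivation:
Initial components: {0,1,2,4,5,7} {3} {6}
Adding edge (1,4): both already in same component {0,1,2,4,5,7}. No change.
New components: {0,1,2,4,5,7} {3} {6}
Are 3 and 6 in the same component? no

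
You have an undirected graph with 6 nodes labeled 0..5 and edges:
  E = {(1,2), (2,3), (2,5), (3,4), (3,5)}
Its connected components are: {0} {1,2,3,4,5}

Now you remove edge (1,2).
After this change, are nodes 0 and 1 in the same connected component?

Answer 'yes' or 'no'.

Answer: no

Derivation:
Initial components: {0} {1,2,3,4,5}
Removing edge (1,2): it was a bridge — component count 2 -> 3.
New components: {0} {1} {2,3,4,5}
Are 0 and 1 in the same component? no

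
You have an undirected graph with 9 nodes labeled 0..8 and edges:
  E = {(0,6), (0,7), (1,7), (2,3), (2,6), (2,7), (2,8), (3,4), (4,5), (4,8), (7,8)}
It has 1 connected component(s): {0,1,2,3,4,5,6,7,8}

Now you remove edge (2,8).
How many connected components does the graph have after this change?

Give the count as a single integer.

Initial component count: 1
Remove (2,8): not a bridge. Count unchanged: 1.
  After removal, components: {0,1,2,3,4,5,6,7,8}
New component count: 1

Answer: 1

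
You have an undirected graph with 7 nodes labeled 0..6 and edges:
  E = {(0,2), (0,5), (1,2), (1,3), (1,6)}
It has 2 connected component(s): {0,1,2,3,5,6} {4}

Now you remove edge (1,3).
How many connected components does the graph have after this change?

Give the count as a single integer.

Answer: 3

Derivation:
Initial component count: 2
Remove (1,3): it was a bridge. Count increases: 2 -> 3.
  After removal, components: {0,1,2,5,6} {3} {4}
New component count: 3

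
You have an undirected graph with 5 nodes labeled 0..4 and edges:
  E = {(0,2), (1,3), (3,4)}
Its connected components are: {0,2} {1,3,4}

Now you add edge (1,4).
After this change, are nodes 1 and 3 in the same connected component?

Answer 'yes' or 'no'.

Answer: yes

Derivation:
Initial components: {0,2} {1,3,4}
Adding edge (1,4): both already in same component {1,3,4}. No change.
New components: {0,2} {1,3,4}
Are 1 and 3 in the same component? yes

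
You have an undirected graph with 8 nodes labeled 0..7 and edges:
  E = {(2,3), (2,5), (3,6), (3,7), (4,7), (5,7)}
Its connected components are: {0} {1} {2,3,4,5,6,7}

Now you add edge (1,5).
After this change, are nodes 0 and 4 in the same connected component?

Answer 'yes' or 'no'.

Answer: no

Derivation:
Initial components: {0} {1} {2,3,4,5,6,7}
Adding edge (1,5): merges {1} and {2,3,4,5,6,7}.
New components: {0} {1,2,3,4,5,6,7}
Are 0 and 4 in the same component? no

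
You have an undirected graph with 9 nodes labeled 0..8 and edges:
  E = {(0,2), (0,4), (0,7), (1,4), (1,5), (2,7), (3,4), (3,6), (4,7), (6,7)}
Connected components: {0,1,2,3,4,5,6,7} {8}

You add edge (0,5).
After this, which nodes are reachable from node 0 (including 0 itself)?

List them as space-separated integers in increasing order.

Before: nodes reachable from 0: {0,1,2,3,4,5,6,7}
Adding (0,5): both endpoints already in same component. Reachability from 0 unchanged.
After: nodes reachable from 0: {0,1,2,3,4,5,6,7}

Answer: 0 1 2 3 4 5 6 7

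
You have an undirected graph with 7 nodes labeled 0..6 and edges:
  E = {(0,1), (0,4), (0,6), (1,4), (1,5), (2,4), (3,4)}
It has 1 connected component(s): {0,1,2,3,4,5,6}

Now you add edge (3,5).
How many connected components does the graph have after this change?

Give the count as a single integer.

Answer: 1

Derivation:
Initial component count: 1
Add (3,5): endpoints already in same component. Count unchanged: 1.
New component count: 1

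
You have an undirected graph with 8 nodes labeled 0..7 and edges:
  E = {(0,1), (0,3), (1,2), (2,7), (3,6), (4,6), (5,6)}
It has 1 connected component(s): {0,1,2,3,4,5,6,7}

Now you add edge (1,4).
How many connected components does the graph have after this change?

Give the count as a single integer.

Initial component count: 1
Add (1,4): endpoints already in same component. Count unchanged: 1.
New component count: 1

Answer: 1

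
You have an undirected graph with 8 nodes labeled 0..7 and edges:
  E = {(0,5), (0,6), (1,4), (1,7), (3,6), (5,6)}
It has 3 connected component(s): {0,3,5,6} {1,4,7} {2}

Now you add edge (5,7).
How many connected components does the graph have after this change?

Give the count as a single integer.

Answer: 2

Derivation:
Initial component count: 3
Add (5,7): merges two components. Count decreases: 3 -> 2.
New component count: 2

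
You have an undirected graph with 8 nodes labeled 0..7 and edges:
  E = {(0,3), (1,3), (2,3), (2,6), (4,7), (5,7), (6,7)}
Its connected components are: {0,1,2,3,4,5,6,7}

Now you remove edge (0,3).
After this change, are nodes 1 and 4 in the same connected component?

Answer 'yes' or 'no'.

Initial components: {0,1,2,3,4,5,6,7}
Removing edge (0,3): it was a bridge — component count 1 -> 2.
New components: {0} {1,2,3,4,5,6,7}
Are 1 and 4 in the same component? yes

Answer: yes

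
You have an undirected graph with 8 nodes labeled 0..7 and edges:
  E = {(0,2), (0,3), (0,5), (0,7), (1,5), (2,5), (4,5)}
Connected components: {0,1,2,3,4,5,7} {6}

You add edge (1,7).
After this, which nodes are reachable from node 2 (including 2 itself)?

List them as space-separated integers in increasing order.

Answer: 0 1 2 3 4 5 7

Derivation:
Before: nodes reachable from 2: {0,1,2,3,4,5,7}
Adding (1,7): both endpoints already in same component. Reachability from 2 unchanged.
After: nodes reachable from 2: {0,1,2,3,4,5,7}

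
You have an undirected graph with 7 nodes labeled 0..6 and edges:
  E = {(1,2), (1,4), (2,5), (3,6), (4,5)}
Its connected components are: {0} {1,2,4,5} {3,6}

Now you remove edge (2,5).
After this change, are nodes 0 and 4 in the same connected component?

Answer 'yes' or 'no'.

Answer: no

Derivation:
Initial components: {0} {1,2,4,5} {3,6}
Removing edge (2,5): not a bridge — component count unchanged at 3.
New components: {0} {1,2,4,5} {3,6}
Are 0 and 4 in the same component? no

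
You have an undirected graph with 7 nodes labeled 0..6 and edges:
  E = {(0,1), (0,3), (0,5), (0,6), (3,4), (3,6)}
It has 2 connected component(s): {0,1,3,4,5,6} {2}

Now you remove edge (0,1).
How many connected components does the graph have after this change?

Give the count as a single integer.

Answer: 3

Derivation:
Initial component count: 2
Remove (0,1): it was a bridge. Count increases: 2 -> 3.
  After removal, components: {0,3,4,5,6} {1} {2}
New component count: 3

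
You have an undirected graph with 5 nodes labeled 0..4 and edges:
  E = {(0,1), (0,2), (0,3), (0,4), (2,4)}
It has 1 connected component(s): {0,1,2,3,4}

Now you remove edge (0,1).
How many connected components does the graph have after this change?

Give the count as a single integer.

Initial component count: 1
Remove (0,1): it was a bridge. Count increases: 1 -> 2.
  After removal, components: {0,2,3,4} {1}
New component count: 2

Answer: 2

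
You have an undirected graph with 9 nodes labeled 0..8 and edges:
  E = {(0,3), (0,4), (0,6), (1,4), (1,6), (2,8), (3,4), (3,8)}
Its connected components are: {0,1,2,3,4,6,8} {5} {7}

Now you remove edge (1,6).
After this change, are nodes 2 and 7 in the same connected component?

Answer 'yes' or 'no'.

Initial components: {0,1,2,3,4,6,8} {5} {7}
Removing edge (1,6): not a bridge — component count unchanged at 3.
New components: {0,1,2,3,4,6,8} {5} {7}
Are 2 and 7 in the same component? no

Answer: no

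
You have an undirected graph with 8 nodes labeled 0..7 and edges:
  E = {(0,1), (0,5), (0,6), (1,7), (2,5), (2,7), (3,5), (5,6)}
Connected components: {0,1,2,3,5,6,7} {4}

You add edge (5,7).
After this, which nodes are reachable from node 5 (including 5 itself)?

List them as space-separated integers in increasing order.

Answer: 0 1 2 3 5 6 7

Derivation:
Before: nodes reachable from 5: {0,1,2,3,5,6,7}
Adding (5,7): both endpoints already in same component. Reachability from 5 unchanged.
After: nodes reachable from 5: {0,1,2,3,5,6,7}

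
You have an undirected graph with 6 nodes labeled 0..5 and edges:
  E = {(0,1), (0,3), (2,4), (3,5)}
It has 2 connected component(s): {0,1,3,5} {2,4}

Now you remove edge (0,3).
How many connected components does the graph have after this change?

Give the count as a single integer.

Answer: 3

Derivation:
Initial component count: 2
Remove (0,3): it was a bridge. Count increases: 2 -> 3.
  After removal, components: {0,1} {2,4} {3,5}
New component count: 3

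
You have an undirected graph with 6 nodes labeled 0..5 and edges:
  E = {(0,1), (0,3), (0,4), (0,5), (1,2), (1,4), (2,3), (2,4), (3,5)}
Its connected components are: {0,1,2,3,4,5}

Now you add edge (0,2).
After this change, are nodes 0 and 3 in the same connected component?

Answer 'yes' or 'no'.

Initial components: {0,1,2,3,4,5}
Adding edge (0,2): both already in same component {0,1,2,3,4,5}. No change.
New components: {0,1,2,3,4,5}
Are 0 and 3 in the same component? yes

Answer: yes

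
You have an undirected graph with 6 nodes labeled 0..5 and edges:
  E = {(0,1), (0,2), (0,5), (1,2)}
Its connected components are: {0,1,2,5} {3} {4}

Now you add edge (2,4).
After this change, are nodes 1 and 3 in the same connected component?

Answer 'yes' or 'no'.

Initial components: {0,1,2,5} {3} {4}
Adding edge (2,4): merges {0,1,2,5} and {4}.
New components: {0,1,2,4,5} {3}
Are 1 and 3 in the same component? no

Answer: no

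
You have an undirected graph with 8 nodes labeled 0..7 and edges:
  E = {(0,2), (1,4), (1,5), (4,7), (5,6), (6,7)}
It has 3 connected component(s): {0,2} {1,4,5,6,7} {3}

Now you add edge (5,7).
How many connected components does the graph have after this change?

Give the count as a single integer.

Initial component count: 3
Add (5,7): endpoints already in same component. Count unchanged: 3.
New component count: 3

Answer: 3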